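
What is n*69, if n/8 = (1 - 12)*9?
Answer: -54648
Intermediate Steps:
n = -792 (n = 8*((1 - 12)*9) = 8*(-11*9) = 8*(-99) = -792)
n*69 = -792*69 = -54648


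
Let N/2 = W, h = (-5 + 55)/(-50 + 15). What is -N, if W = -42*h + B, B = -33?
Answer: -54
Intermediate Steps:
h = -10/7 (h = 50/(-35) = 50*(-1/35) = -10/7 ≈ -1.4286)
W = 27 (W = -42*(-10/7) - 33 = 60 - 33 = 27)
N = 54 (N = 2*27 = 54)
-N = -1*54 = -54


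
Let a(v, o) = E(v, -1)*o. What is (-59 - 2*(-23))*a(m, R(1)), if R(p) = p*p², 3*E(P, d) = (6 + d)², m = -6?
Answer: -325/3 ≈ -108.33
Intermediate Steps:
E(P, d) = (6 + d)²/3
R(p) = p³
a(v, o) = 25*o/3 (a(v, o) = ((6 - 1)²/3)*o = ((⅓)*5²)*o = ((⅓)*25)*o = 25*o/3)
(-59 - 2*(-23))*a(m, R(1)) = (-59 - 2*(-23))*((25/3)*1³) = (-59 + 46)*((25/3)*1) = -13*25/3 = -325/3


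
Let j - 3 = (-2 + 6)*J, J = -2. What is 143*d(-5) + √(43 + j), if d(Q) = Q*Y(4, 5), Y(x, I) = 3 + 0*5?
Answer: -2145 + √38 ≈ -2138.8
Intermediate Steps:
Y(x, I) = 3 (Y(x, I) = 3 + 0 = 3)
d(Q) = 3*Q (d(Q) = Q*3 = 3*Q)
j = -5 (j = 3 + (-2 + 6)*(-2) = 3 + 4*(-2) = 3 - 8 = -5)
143*d(-5) + √(43 + j) = 143*(3*(-5)) + √(43 - 5) = 143*(-15) + √38 = -2145 + √38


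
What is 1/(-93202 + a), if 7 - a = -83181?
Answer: -1/10014 ≈ -9.9860e-5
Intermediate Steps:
a = 83188 (a = 7 - 1*(-83181) = 7 + 83181 = 83188)
1/(-93202 + a) = 1/(-93202 + 83188) = 1/(-10014) = -1/10014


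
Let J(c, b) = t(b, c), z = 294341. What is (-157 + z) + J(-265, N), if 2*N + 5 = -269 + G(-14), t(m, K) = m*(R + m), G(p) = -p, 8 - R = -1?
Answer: 309914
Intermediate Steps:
R = 9 (R = 8 - 1*(-1) = 8 + 1 = 9)
t(m, K) = m*(9 + m)
N = -130 (N = -5/2 + (-269 - 1*(-14))/2 = -5/2 + (-269 + 14)/2 = -5/2 + (½)*(-255) = -5/2 - 255/2 = -130)
J(c, b) = b*(9 + b)
(-157 + z) + J(-265, N) = (-157 + 294341) - 130*(9 - 130) = 294184 - 130*(-121) = 294184 + 15730 = 309914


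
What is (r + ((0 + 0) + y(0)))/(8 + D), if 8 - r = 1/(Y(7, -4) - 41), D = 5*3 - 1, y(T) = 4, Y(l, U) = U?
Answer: 541/990 ≈ 0.54646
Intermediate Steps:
D = 14 (D = 15 - 1 = 14)
r = 361/45 (r = 8 - 1/(-4 - 41) = 8 - 1/(-45) = 8 - 1*(-1/45) = 8 + 1/45 = 361/45 ≈ 8.0222)
(r + ((0 + 0) + y(0)))/(8 + D) = (361/45 + ((0 + 0) + 4))/(8 + 14) = (361/45 + (0 + 4))/22 = (361/45 + 4)*(1/22) = (541/45)*(1/22) = 541/990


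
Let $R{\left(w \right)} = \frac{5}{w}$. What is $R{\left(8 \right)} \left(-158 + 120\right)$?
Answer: $- \frac{95}{4} \approx -23.75$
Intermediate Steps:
$R{\left(8 \right)} \left(-158 + 120\right) = \frac{5}{8} \left(-158 + 120\right) = 5 \cdot \frac{1}{8} \left(-38\right) = \frac{5}{8} \left(-38\right) = - \frac{95}{4}$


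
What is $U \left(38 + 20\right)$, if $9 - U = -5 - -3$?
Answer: $638$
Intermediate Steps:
$U = 11$ ($U = 9 - \left(-5 - -3\right) = 9 - \left(-5 + 3\right) = 9 - -2 = 9 + 2 = 11$)
$U \left(38 + 20\right) = 11 \left(38 + 20\right) = 11 \cdot 58 = 638$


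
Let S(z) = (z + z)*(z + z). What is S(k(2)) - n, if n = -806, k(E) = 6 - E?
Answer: 870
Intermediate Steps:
S(z) = 4*z² (S(z) = (2*z)*(2*z) = 4*z²)
S(k(2)) - n = 4*(6 - 1*2)² - 1*(-806) = 4*(6 - 2)² + 806 = 4*4² + 806 = 4*16 + 806 = 64 + 806 = 870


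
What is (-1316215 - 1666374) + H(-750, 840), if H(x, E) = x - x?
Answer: -2982589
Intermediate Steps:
H(x, E) = 0
(-1316215 - 1666374) + H(-750, 840) = (-1316215 - 1666374) + 0 = -2982589 + 0 = -2982589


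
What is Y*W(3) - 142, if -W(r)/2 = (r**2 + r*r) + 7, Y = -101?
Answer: 4908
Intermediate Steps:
W(r) = -14 - 4*r**2 (W(r) = -2*((r**2 + r*r) + 7) = -2*((r**2 + r**2) + 7) = -2*(2*r**2 + 7) = -2*(7 + 2*r**2) = -14 - 4*r**2)
Y*W(3) - 142 = -101*(-14 - 4*3**2) - 142 = -101*(-14 - 4*9) - 142 = -101*(-14 - 36) - 142 = -101*(-50) - 142 = 5050 - 142 = 4908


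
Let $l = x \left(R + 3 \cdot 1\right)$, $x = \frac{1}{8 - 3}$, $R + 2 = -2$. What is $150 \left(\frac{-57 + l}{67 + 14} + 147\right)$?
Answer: $\frac{592490}{27} \approx 21944.0$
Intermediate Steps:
$R = -4$ ($R = -2 - 2 = -4$)
$x = \frac{1}{5} \approx 0.2$
$l = - \frac{1}{5}$ ($l = \frac{-4 + 3 \cdot 1}{5} = \frac{-4 + 3}{5} = \frac{1}{5} \left(-1\right) = - \frac{1}{5} \approx -0.2$)
$150 \left(\frac{-57 + l}{67 + 14} + 147\right) = 150 \left(\frac{-57 - \frac{1}{5}}{67 + 14} + 147\right) = 150 \left(- \frac{286}{5 \cdot 81} + 147\right) = 150 \left(\left(- \frac{286}{5}\right) \frac{1}{81} + 147\right) = 150 \left(- \frac{286}{405} + 147\right) = 150 \cdot \frac{59249}{405} = \frac{592490}{27}$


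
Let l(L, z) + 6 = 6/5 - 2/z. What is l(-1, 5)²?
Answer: 676/25 ≈ 27.040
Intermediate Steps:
l(L, z) = -24/5 - 2/z (l(L, z) = -6 + (6/5 - 2/z) = -24/5 - 2/z)
l(-1, 5)² = (-24/5 - 2/5)² = (-24/5 - 2*⅕)² = (-24/5 - ⅖)² = (-26/5)² = 676/25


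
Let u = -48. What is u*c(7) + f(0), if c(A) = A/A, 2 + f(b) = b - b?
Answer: -50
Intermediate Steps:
f(b) = -2 (f(b) = -2 + (b - b) = -2 + 0 = -2)
c(A) = 1
u*c(7) + f(0) = -48*1 - 2 = -48 - 2 = -50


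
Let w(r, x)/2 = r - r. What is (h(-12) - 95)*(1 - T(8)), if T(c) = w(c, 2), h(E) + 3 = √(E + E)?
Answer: -98 + 2*I*√6 ≈ -98.0 + 4.899*I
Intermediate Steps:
w(r, x) = 0 (w(r, x) = 2*(r - r) = 2*0 = 0)
h(E) = -3 + √2*√E (h(E) = -3 + √(E + E) = -3 + √(2*E) = -3 + √2*√E)
T(c) = 0
(h(-12) - 95)*(1 - T(8)) = ((-3 + √2*√(-12)) - 95)*(1 - 1*0) = ((-3 + √2*(2*I*√3)) - 95)*(1 + 0) = ((-3 + 2*I*√6) - 95)*1 = (-98 + 2*I*√6)*1 = -98 + 2*I*√6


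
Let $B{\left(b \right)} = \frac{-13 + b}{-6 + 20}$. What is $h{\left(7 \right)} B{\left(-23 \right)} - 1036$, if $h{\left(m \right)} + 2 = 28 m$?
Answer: $- \frac{10744}{7} \approx -1534.9$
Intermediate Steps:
$h{\left(m \right)} = -2 + 28 m$
$B{\left(b \right)} = - \frac{13}{14} + \frac{b}{14}$ ($B{\left(b \right)} = \frac{-13 + b}{14} = \left(-13 + b\right) \frac{1}{14} = - \frac{13}{14} + \frac{b}{14}$)
$h{\left(7 \right)} B{\left(-23 \right)} - 1036 = \left(-2 + 28 \cdot 7\right) \left(- \frac{13}{14} + \frac{1}{14} \left(-23\right)\right) - 1036 = \left(-2 + 196\right) \left(- \frac{13}{14} - \frac{23}{14}\right) - 1036 = 194 \left(- \frac{18}{7}\right) - 1036 = - \frac{3492}{7} - 1036 = - \frac{10744}{7}$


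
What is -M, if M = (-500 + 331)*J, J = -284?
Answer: -47996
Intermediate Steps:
M = 47996 (M = (-500 + 331)*(-284) = -169*(-284) = 47996)
-M = -1*47996 = -47996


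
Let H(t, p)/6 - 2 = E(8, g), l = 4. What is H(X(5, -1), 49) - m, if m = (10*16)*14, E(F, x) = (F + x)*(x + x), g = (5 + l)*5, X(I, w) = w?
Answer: 26392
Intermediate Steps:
g = 45 (g = (5 + 4)*5 = 9*5 = 45)
E(F, x) = 2*x*(F + x) (E(F, x) = (F + x)*(2*x) = 2*x*(F + x))
m = 2240 (m = 160*14 = 2240)
H(t, p) = 28632 (H(t, p) = 12 + 6*(2*45*(8 + 45)) = 12 + 6*(2*45*53) = 12 + 6*4770 = 12 + 28620 = 28632)
H(X(5, -1), 49) - m = 28632 - 1*2240 = 28632 - 2240 = 26392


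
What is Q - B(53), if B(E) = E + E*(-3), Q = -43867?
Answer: -43761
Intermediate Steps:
B(E) = -2*E (B(E) = E - 3*E = -2*E)
Q - B(53) = -43867 - (-2)*53 = -43867 - 1*(-106) = -43867 + 106 = -43761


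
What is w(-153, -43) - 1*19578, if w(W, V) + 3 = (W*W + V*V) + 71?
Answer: 5748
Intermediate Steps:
w(W, V) = 68 + V**2 + W**2 (w(W, V) = -3 + ((W*W + V*V) + 71) = -3 + ((W**2 + V**2) + 71) = -3 + ((V**2 + W**2) + 71) = -3 + (71 + V**2 + W**2) = 68 + V**2 + W**2)
w(-153, -43) - 1*19578 = (68 + (-43)**2 + (-153)**2) - 1*19578 = (68 + 1849 + 23409) - 19578 = 25326 - 19578 = 5748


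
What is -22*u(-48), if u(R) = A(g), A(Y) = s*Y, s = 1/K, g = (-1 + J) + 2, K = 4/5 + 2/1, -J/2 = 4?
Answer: 55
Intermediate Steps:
J = -8 (J = -2*4 = -8)
K = 14/5 (K = 4*(1/5) + 2*1 = 4/5 + 2 = 14/5 ≈ 2.8000)
g = -7 (g = (-1 - 8) + 2 = -9 + 2 = -7)
s = 5/14 (s = 1/(14/5) = 5/14 ≈ 0.35714)
A(Y) = 5*Y/14
u(R) = -5/2 (u(R) = (5/14)*(-7) = -5/2)
-22*u(-48) = -22*(-5/2) = 55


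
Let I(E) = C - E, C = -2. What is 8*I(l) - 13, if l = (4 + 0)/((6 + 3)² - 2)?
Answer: -2323/79 ≈ -29.405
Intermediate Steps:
l = 4/79 (l = 4/(9² - 2) = 4/(81 - 2) = 4/79 ≈ 0.050633)
I(E) = -2 - E
8*I(l) - 13 = 8*(-2 - 1*4/79) - 13 = 8*(-2 - 4/79) - 13 = 8*(-162/79) - 13 = -1296/79 - 13 = -2323/79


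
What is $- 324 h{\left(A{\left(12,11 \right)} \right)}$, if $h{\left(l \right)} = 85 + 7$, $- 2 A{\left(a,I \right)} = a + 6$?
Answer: $-29808$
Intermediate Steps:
$A{\left(a,I \right)} = -3 - \frac{a}{2}$ ($A{\left(a,I \right)} = - \frac{a + 6}{2} = - \frac{6 + a}{2} = -3 - \frac{a}{2}$)
$h{\left(l \right)} = 92$
$- 324 h{\left(A{\left(12,11 \right)} \right)} = \left(-324\right) 92 = -29808$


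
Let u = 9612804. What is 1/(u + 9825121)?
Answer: 1/19437925 ≈ 5.1446e-8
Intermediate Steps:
1/(u + 9825121) = 1/(9612804 + 9825121) = 1/19437925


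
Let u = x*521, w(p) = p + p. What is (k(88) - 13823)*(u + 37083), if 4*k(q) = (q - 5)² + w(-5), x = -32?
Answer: -988157743/4 ≈ -2.4704e+8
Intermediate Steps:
w(p) = 2*p
k(q) = -5/2 + (-5 + q)²/4 (k(q) = ((q - 5)² + 2*(-5))/4 = ((-5 + q)² - 10)/4 = (-10 + (-5 + q)²)/4 = -5/2 + (-5 + q)²/4)
u = -16672 (u = -32*521 = -16672)
(k(88) - 13823)*(u + 37083) = ((-5/2 + (-5 + 88)²/4) - 13823)*(-16672 + 37083) = ((-5/2 + (¼)*83²) - 13823)*20411 = ((-5/2 + (¼)*6889) - 13823)*20411 = ((-5/2 + 6889/4) - 13823)*20411 = (6879/4 - 13823)*20411 = -48413/4*20411 = -988157743/4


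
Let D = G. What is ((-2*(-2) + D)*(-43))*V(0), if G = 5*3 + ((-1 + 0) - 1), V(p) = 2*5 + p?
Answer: -7310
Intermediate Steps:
V(p) = 10 + p
G = 13 (G = 15 + (-1 - 1) = 15 - 2 = 13)
D = 13
((-2*(-2) + D)*(-43))*V(0) = ((-2*(-2) + 13)*(-43))*(10 + 0) = ((4 + 13)*(-43))*10 = (17*(-43))*10 = -731*10 = -7310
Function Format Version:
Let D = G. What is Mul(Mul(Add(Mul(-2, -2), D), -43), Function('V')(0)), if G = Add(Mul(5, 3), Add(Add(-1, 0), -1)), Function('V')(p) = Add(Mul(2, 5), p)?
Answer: -7310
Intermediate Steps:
Function('V')(p) = Add(10, p)
G = 13 (G = Add(15, Add(-1, -1)) = Add(15, -2) = 13)
D = 13
Mul(Mul(Add(Mul(-2, -2), D), -43), Function('V')(0)) = Mul(Mul(Add(Mul(-2, -2), 13), -43), Add(10, 0)) = Mul(Mul(Add(4, 13), -43), 10) = Mul(Mul(17, -43), 10) = Mul(-731, 10) = -7310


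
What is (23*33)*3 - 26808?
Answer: -24531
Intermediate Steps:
(23*33)*3 - 26808 = 759*3 - 26808 = 2277 - 26808 = -24531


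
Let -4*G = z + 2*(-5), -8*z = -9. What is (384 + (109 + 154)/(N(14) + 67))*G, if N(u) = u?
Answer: 2227057/2592 ≈ 859.20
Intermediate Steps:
z = 9/8 (z = -1/8*(-9) = 9/8 ≈ 1.1250)
G = 71/32 (G = -(9/8 + 2*(-5))/4 = -(9/8 - 10)/4 = -1/4*(-71/8) = 71/32 ≈ 2.2188)
(384 + (109 + 154)/(N(14) + 67))*G = (384 + (109 + 154)/(14 + 67))*(71/32) = (384 + 263/81)*(71/32) = (31367/81)*(71/32) = 2227057/2592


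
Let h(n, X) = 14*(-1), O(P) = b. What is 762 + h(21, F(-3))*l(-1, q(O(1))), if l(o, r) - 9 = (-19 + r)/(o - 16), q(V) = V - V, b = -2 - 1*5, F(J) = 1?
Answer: 10546/17 ≈ 620.35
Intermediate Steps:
b = -7 (b = -2 - 5 = -7)
O(P) = -7
h(n, X) = -14
q(V) = 0
l(o, r) = 9 + (-19 + r)/(-16 + o) (l(o, r) = 9 + (-19 + r)/(o - 16) = 9 + (-19 + r)/(-16 + o))
762 + h(21, F(-3))*l(-1, q(O(1))) = 762 - 14*(-163 + 0 + 9*(-1))/(-16 - 1) = 762 - 14*(-163 + 0 - 9)/(-17) = 762 - (-14)*(-172)/17 = 762 - 14*172/17 = 762 - 2408/17 = 10546/17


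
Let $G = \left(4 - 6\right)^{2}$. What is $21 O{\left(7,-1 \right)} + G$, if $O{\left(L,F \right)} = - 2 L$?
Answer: $-290$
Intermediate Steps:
$G = 4$ ($G = \left(4 - 6\right)^{2} = \left(-2\right)^{2} = 4$)
$21 O{\left(7,-1 \right)} + G = 21 \left(\left(-2\right) 7\right) + 4 = 21 \left(-14\right) + 4 = -294 + 4 = -290$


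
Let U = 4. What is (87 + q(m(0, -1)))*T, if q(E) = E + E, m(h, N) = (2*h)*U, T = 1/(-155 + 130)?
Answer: -87/25 ≈ -3.4800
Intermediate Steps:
T = -1/25 (T = 1/(-25) = -1/25 ≈ -0.040000)
m(h, N) = 8*h (m(h, N) = (2*h)*4 = 8*h)
q(E) = 2*E
(87 + q(m(0, -1)))*T = (87 + 2*(8*0))*(-1/25) = (87 + 2*0)*(-1/25) = (87 + 0)*(-1/25) = 87*(-1/25) = -87/25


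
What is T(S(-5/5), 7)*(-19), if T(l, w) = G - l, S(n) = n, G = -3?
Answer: 38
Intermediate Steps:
T(l, w) = -3 - l
T(S(-5/5), 7)*(-19) = (-3 - (-5)/5)*(-19) = (-3 - 1*(-1))*(-19) = (-3 + 1)*(-19) = -2*(-19) = 38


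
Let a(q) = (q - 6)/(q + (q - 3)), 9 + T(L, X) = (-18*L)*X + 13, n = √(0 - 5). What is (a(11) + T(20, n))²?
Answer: -233921439/361 - 58320*I*√5/19 ≈ -6.4798e+5 - 6863.6*I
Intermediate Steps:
n = I*√5 (n = √(-5) = I*√5 ≈ 2.2361*I)
T(L, X) = 4 - 18*L*X (T(L, X) = -9 + ((-18*L)*X + 13) = -9 + (-18*L*X + 13) = -9 + (13 - 18*L*X) = 4 - 18*L*X)
a(q) = (-6 + q)/(-3 + 2*q) (a(q) = (-6 + q)/(q + (-3 + q)) = (-6 + q)/(-3 + 2*q))
(a(11) + T(20, n))² = ((-6 + 11)/(-3 + 2*11) + (4 - 18*20*I*√5))² = (5/(-3 + 22) + (4 - 360*I*√5))² = (5/19 + (4 - 360*I*√5))² = (81/19 - 360*I*√5)²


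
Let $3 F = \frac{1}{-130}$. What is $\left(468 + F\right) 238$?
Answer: $\frac{21719761}{195} \approx 1.1138 \cdot 10^{5}$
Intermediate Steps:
$F = - \frac{1}{390}$ ($F = \frac{1}{3 \left(-130\right)} = \frac{1}{3} \left(- \frac{1}{130}\right) = - \frac{1}{390} \approx -0.0025641$)
$\left(468 + F\right) 238 = \left(468 - \frac{1}{390}\right) 238 = \frac{182519}{390} \cdot 238 = \frac{21719761}{195}$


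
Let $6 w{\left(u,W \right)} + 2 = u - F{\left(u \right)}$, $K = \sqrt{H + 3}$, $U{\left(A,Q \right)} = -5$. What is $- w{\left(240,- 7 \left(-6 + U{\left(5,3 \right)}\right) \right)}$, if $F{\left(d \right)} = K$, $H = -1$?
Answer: $- \frac{119}{3} + \frac{\sqrt{2}}{6} \approx -39.431$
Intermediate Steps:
$K = \sqrt{2}$ ($K = \sqrt{-1 + 3} = \sqrt{2} \approx 1.4142$)
$F{\left(d \right)} = \sqrt{2}$
$w{\left(u,W \right)} = - \frac{1}{3} - \frac{\sqrt{2}}{6} + \frac{u}{6}$ ($w{\left(u,W \right)} = - \frac{1}{3} + \frac{u - \sqrt{2}}{6} = - \frac{1}{3} + \left(- \frac{\sqrt{2}}{6} + \frac{u}{6}\right) = - \frac{1}{3} - \frac{\sqrt{2}}{6} + \frac{u}{6}$)
$- w{\left(240,- 7 \left(-6 + U{\left(5,3 \right)}\right) \right)} = - (- \frac{1}{3} - \frac{\sqrt{2}}{6} + \frac{1}{6} \cdot 240) = - (- \frac{1}{3} - \frac{\sqrt{2}}{6} + 40) = - (\frac{119}{3} - \frac{\sqrt{2}}{6}) = - \frac{119}{3} + \frac{\sqrt{2}}{6}$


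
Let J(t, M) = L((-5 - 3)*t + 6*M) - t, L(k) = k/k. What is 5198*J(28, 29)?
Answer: -140346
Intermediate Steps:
L(k) = 1
J(t, M) = 1 - t
5198*J(28, 29) = 5198*(1 - 1*28) = 5198*(1 - 28) = 5198*(-27) = -140346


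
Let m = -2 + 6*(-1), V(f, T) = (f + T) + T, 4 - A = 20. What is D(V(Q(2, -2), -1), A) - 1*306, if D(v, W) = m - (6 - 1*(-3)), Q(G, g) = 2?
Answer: -323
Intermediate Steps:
A = -16 (A = 4 - 1*20 = 4 - 20 = -16)
V(f, T) = f + 2*T (V(f, T) = (T + f) + T = f + 2*T)
m = -8 (m = -2 - 6 = -8)
D(v, W) = -17 (D(v, W) = -8 - (6 - 1*(-3)) = -8 - (6 + 3) = -8 - 1*9 = -8 - 9 = -17)
D(V(Q(2, -2), -1), A) - 1*306 = -17 - 1*306 = -17 - 306 = -323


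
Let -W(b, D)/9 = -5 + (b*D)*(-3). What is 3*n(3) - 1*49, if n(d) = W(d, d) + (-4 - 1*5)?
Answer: 788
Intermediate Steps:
W(b, D) = 45 + 27*D*b (W(b, D) = -9*(-5 + (b*D)*(-3)) = -9*(-5 + (D*b)*(-3)) = -9*(-5 - 3*D*b) = 45 + 27*D*b)
n(d) = 36 + 27*d**2 (n(d) = (45 + 27*d*d) + (-4 - 1*5) = (45 + 27*d**2) + (-4 - 5) = (45 + 27*d**2) - 9 = 36 + 27*d**2)
3*n(3) - 1*49 = 3*(36 + 27*3**2) - 1*49 = 3*(36 + 27*9) - 49 = 3*(36 + 243) - 49 = 3*279 - 49 = 837 - 49 = 788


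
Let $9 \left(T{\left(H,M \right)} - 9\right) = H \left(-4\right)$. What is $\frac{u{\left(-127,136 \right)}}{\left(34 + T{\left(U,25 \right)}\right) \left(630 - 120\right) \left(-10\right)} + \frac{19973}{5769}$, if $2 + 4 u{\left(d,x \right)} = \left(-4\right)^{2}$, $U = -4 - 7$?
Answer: $\frac{29268313051}{8453892600} \approx 3.4621$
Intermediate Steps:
$U = -11$ ($U = -4 - 7 = -11$)
$u{\left(d,x \right)} = \frac{7}{2}$ ($u{\left(d,x \right)} = - \frac{1}{2} + \frac{\left(-4\right)^{2}}{4} = - \frac{1}{2} + \frac{1}{4} \cdot 16 = - \frac{1}{2} + 4 = \frac{7}{2}$)
$T{\left(H,M \right)} = 9 - \frac{4 H}{9}$ ($T{\left(H,M \right)} = 9 + \frac{H \left(-4\right)}{9} = 9 + \frac{\left(-4\right) H}{9} = 9 - \frac{4 H}{9}$)
$\frac{u{\left(-127,136 \right)}}{\left(34 + T{\left(U,25 \right)}\right) \left(630 - 120\right) \left(-10\right)} + \frac{19973}{5769} = \frac{7}{2 \left(34 + \left(9 - - \frac{44}{9}\right)\right) \left(630 - 120\right) \left(-10\right)} + \frac{19973}{5769} = \frac{7}{2 \left(34 + \left(9 + \frac{44}{9}\right)\right) 510 \left(-10\right)} + 19973 \cdot \frac{1}{5769} = \frac{7}{2 \left(34 + \frac{125}{9}\right) 510 \left(-10\right)} + \frac{19973}{5769} = \frac{7}{2 \cdot \frac{431}{9} \cdot 510 \left(-10\right)} + \frac{19973}{5769} = \frac{7}{2 \cdot \frac{73270}{3} \left(-10\right)} + \frac{19973}{5769} = \frac{7}{2 \left(- \frac{732700}{3}\right)} + \frac{19973}{5769} = \frac{7}{2} \left(- \frac{3}{732700}\right) + \frac{19973}{5769} = - \frac{21}{1465400} + \frac{19973}{5769} = \frac{29268313051}{8453892600}$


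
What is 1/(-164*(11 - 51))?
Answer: 1/6560 ≈ 0.00015244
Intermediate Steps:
1/(-164*(11 - 51)) = 1/(-164*(-40)) = 1/6560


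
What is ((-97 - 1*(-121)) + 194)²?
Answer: 47524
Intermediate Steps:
((-97 - 1*(-121)) + 194)² = ((-97 + 121) + 194)² = (24 + 194)² = 218² = 47524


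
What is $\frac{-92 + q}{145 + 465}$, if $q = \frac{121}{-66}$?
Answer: $- \frac{563}{3660} \approx -0.15383$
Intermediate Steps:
$q = - \frac{11}{6}$ ($q = 121 \left(- \frac{1}{66}\right) = - \frac{11}{6} \approx -1.8333$)
$\frac{-92 + q}{145 + 465} = \frac{-92 - \frac{11}{6}}{145 + 465} = - \frac{563}{6 \cdot 610} = \left(- \frac{563}{6}\right) \frac{1}{610} = - \frac{563}{3660}$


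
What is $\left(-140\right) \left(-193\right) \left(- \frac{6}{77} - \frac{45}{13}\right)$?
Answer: $- \frac{13675980}{143} \approx -95636.0$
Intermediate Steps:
$\left(-140\right) \left(-193\right) \left(- \frac{6}{77} - \frac{45}{13}\right) = 27020 \left(\left(-6\right) \frac{1}{77} - \frac{45}{13}\right) = 27020 \left(- \frac{6}{77} - \frac{45}{13}\right) = 27020 \left(- \frac{3543}{1001}\right) = - \frac{13675980}{143}$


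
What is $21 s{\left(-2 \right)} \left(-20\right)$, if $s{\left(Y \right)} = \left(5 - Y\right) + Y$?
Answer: $-2100$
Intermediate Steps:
$s{\left(Y \right)} = 5$
$21 s{\left(-2 \right)} \left(-20\right) = 21 \cdot 5 \left(-20\right) = 105 \left(-20\right) = -2100$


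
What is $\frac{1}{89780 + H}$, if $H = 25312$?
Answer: $\frac{1}{115092} \approx 8.6887 \cdot 10^{-6}$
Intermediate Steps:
$\frac{1}{89780 + H} = \frac{1}{89780 + 25312} = \frac{1}{115092}$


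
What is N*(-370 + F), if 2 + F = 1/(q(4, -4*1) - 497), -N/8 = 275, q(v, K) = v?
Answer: 403473400/493 ≈ 8.1840e+5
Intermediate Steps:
N = -2200 (N = -8*275 = -2200)
F = -987/493 (F = -2 + 1/(4 - 497) = -2 + 1/(-493) = -2 - 1/493 = -987/493 ≈ -2.0020)
N*(-370 + F) = -2200*(-370 - 987/493) = -2200*(-183397/493) = 403473400/493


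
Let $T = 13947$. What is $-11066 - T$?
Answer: $-25013$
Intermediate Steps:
$-11066 - T = -11066 - 13947 = -25013$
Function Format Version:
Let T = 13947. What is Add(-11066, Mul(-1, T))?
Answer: -25013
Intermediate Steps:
Add(-11066, Mul(-1, T)) = Add(-11066, Mul(-1, 13947)) = Add(-11066, -13947) = -25013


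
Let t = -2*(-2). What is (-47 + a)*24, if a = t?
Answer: -1032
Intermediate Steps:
t = 4
a = 4
(-47 + a)*24 = (-47 + 4)*24 = -43*24 = -1032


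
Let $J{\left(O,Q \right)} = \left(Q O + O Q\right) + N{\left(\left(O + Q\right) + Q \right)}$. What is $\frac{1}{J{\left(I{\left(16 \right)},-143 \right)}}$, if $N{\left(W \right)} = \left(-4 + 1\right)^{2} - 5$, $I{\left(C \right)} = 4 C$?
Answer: $- \frac{1}{18300} \approx -5.4645 \cdot 10^{-5}$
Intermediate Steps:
$N{\left(W \right)} = 4$ ($N{\left(W \right)} = \left(-3\right)^{2} - 5 = 9 - 5 = 4$)
$J{\left(O,Q \right)} = 4 + 2 O Q$ ($J{\left(O,Q \right)} = \left(Q O + O Q\right) + 4 = \left(O Q + O Q\right) + 4 = 2 O Q + 4 = 4 + 2 O Q$)
$\frac{1}{J{\left(I{\left(16 \right)},-143 \right)}} = \frac{1}{4 + 2 \cdot 4 \cdot 16 \left(-143\right)} = \frac{1}{4 + 2 \cdot 64 \left(-143\right)} = \frac{1}{4 - 18304} = \frac{1}{-18300} = - \frac{1}{18300}$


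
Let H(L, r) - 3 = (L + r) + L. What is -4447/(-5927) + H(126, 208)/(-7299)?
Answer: 29714452/43261173 ≈ 0.68686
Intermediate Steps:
H(L, r) = 3 + r + 2*L (H(L, r) = 3 + ((L + r) + L) = 3 + (r + 2*L) = 3 + r + 2*L)
-4447/(-5927) + H(126, 208)/(-7299) = -4447/(-5927) + (3 + 208 + 2*126)/(-7299) = -4447*(-1/5927) + (3 + 208 + 252)*(-1/7299) = 4447/5927 + 463*(-1/7299) = 4447/5927 - 463/7299 = 29714452/43261173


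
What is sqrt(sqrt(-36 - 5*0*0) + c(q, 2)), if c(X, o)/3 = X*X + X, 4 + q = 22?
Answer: sqrt(1026 + 6*I) ≈ 32.031 + 0.09366*I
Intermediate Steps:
q = 18 (q = -4 + 22 = 18)
c(X, o) = 3*X + 3*X**2 (c(X, o) = 3*(X*X + X) = 3*(X**2 + X) = 3*(X + X**2) = 3*X + 3*X**2)
sqrt(sqrt(-36 - 5*0*0) + c(q, 2)) = sqrt(sqrt(-36 - 5*0*0) + 3*18*(1 + 18)) = sqrt(sqrt(-36 + 0*0) + 3*18*19) = sqrt(sqrt(-36 + 0) + 1026) = sqrt(sqrt(-36) + 1026) = sqrt(6*I + 1026) = sqrt(1026 + 6*I)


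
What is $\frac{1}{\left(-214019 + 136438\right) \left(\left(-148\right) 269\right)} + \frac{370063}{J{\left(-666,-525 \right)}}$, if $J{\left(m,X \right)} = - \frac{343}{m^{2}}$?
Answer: $- \frac{72426158741949563039}{151344083828} \approx -4.7855 \cdot 10^{8}$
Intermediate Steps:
$J{\left(m,X \right)} = - \frac{343}{m^{2}}$
$\frac{1}{\left(-214019 + 136438\right) \left(\left(-148\right) 269\right)} + \frac{370063}{J{\left(-666,-525 \right)}} = \frac{1}{\left(-214019 + 136438\right) \left(\left(-148\right) 269\right)} + \frac{370063}{\left(-343\right) \frac{1}{443556}} = \frac{1}{\left(-77581\right) \left(-39812\right)} + \frac{370063}{\left(-343\right) \frac{1}{443556}} = \left(- \frac{1}{77581}\right) \left(- \frac{1}{39812}\right) + \frac{370063}{- \frac{343}{443556}} = \frac{1}{3088654772} + 370063 \left(- \frac{443556}{343}\right) = \frac{1}{3088654772} - \frac{164143664028}{343} = - \frac{72426158741949563039}{151344083828}$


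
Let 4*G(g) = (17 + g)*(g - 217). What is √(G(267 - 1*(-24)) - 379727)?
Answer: I*√374029 ≈ 611.58*I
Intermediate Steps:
G(g) = (-217 + g)*(17 + g)/4 (G(g) = ((17 + g)*(g - 217))/4 = ((17 + g)*(-217 + g))/4 = ((-217 + g)*(17 + g))/4 = (-217 + g)*(17 + g)/4)
√(G(267 - 1*(-24)) - 379727) = √((-3689/4 - 50*(267 - 1*(-24)) + (267 - 1*(-24))²/4) - 379727) = √((-3689/4 - 50*(267 + 24) + (267 + 24)²/4) - 379727) = √((-3689/4 - 50*291 + (¼)*291²) - 379727) = √((-3689/4 - 14550 + (¼)*84681) - 379727) = √((-3689/4 - 14550 + 84681/4) - 379727) = √(5698 - 379727) = √(-374029) = I*√374029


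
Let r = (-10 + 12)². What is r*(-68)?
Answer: -272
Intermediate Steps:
r = 4 (r = 2² = 4)
r*(-68) = 4*(-68) = -272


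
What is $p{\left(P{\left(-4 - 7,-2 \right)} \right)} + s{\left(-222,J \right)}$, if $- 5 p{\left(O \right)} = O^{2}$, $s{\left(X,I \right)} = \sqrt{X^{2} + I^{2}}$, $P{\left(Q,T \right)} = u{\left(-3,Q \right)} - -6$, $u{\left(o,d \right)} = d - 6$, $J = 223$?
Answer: $- \frac{121}{5} + \sqrt{99013} \approx 290.46$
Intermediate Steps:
$u{\left(o,d \right)} = -6 + d$ ($u{\left(o,d \right)} = d - 6 = -6 + d$)
$P{\left(Q,T \right)} = Q$ ($P{\left(Q,T \right)} = \left(-6 + Q\right) - -6 = \left(-6 + Q\right) + 6 = Q$)
$s{\left(X,I \right)} = \sqrt{I^{2} + X^{2}}$
$p{\left(O \right)} = - \frac{O^{2}}{5}$
$p{\left(P{\left(-4 - 7,-2 \right)} \right)} + s{\left(-222,J \right)} = - \frac{\left(-4 - 7\right)^{2}}{5} + \sqrt{223^{2} + \left(-222\right)^{2}} = - \frac{\left(-11\right)^{2}}{5} + \sqrt{49729 + 49284} = \left(- \frac{1}{5}\right) 121 + \sqrt{99013} = - \frac{121}{5} + \sqrt{99013}$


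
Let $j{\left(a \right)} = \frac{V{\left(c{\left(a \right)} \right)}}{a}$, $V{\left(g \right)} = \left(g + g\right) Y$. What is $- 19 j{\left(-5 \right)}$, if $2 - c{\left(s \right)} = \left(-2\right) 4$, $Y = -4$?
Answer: $-304$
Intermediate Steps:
$c{\left(s \right)} = 10$ ($c{\left(s \right)} = 2 - \left(-2\right) 4 = 2 - -8 = 2 + 8 = 10$)
$V{\left(g \right)} = - 8 g$ ($V{\left(g \right)} = \left(g + g\right) \left(-4\right) = 2 g \left(-4\right) = - 8 g$)
$j{\left(a \right)} = - \frac{80}{a}$ ($j{\left(a \right)} = \frac{\left(-8\right) 10}{a} = - \frac{80}{a}$)
$- 19 j{\left(-5 \right)} = - 19 \left(- \frac{80}{-5}\right) = - 19 \left(\left(-80\right) \left(- \frac{1}{5}\right)\right) = \left(-19\right) 16 = -304$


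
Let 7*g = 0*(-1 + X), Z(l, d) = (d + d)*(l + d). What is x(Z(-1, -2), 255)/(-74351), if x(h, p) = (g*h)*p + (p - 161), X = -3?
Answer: -94/74351 ≈ -0.0012643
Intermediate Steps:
Z(l, d) = 2*d*(d + l) (Z(l, d) = (2*d)*(d + l) = 2*d*(d + l))
g = 0 (g = (0*(-1 - 3))/7 = (0*(-4))/7 = (⅐)*0 = 0)
x(h, p) = -161 + p (x(h, p) = (0*h)*p + (p - 161) = 0*p + (-161 + p) = 0 + (-161 + p) = -161 + p)
x(Z(-1, -2), 255)/(-74351) = (-161 + 255)/(-74351) = 94*(-1/74351) = -94/74351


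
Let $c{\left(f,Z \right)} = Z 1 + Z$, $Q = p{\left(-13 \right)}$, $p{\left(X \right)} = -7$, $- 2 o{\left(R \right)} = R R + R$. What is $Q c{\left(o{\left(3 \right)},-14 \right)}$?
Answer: $196$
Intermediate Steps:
$o{\left(R \right)} = - \frac{R}{2} - \frac{R^{2}}{2}$ ($o{\left(R \right)} = - \frac{R R + R}{2} = - \frac{R^{2} + R}{2} = - \frac{R + R^{2}}{2} = - \frac{R}{2} - \frac{R^{2}}{2}$)
$Q = -7$
$c{\left(f,Z \right)} = 2 Z$ ($c{\left(f,Z \right)} = Z + Z = 2 Z$)
$Q c{\left(o{\left(3 \right)},-14 \right)} = - 7 \cdot 2 \left(-14\right) = \left(-7\right) \left(-28\right) = 196$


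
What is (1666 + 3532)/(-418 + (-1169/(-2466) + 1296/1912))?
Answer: -3063566052/245679449 ≈ -12.470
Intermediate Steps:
(1666 + 3532)/(-418 + (-1169/(-2466) + 1296/1912)) = 5198/(-418 + (-1169*(-1/2466) + 1296*(1/1912))) = 5198/(-418 + (1169/2466 + 162/239)) = 5198/(-418 + 678883/589374) = 5198/(-245679449/589374) = 5198*(-589374/245679449) = -3063566052/245679449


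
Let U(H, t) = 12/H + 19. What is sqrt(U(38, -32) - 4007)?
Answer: I*sqrt(1439554)/19 ≈ 63.148*I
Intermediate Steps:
U(H, t) = 19 + 12/H
sqrt(U(38, -32) - 4007) = sqrt((19 + 12/38) - 4007) = sqrt((19 + 12*(1/38)) - 4007) = sqrt((19 + 6/19) - 4007) = sqrt(367/19 - 4007) = sqrt(-75766/19) = I*sqrt(1439554)/19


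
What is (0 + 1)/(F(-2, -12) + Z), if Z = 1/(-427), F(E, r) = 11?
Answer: 427/4696 ≈ 0.090928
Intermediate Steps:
Z = -1/427 ≈ -0.0023419
(0 + 1)/(F(-2, -12) + Z) = (0 + 1)/(11 - 1/427) = 1/(4696/427) = 1*(427/4696) = 427/4696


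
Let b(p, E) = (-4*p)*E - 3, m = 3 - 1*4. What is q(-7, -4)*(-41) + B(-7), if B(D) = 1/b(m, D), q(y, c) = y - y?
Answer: -1/31 ≈ -0.032258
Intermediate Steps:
m = -1 (m = 3 - 4 = -1)
q(y, c) = 0
b(p, E) = -3 - 4*E*p (b(p, E) = -4*E*p - 3 = -3 - 4*E*p)
B(D) = 1/(-3 + 4*D) (B(D) = 1/(-3 - 4*D*(-1)) = 1/(-3 + 4*D))
q(-7, -4)*(-41) + B(-7) = 0*(-41) + 1/(-3 + 4*(-7)) = 0 + 1/(-3 - 28) = 0 + 1/(-31) = 0 - 1/31 = -1/31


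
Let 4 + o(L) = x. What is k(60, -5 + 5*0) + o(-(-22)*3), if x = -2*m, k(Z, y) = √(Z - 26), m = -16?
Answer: 28 + √34 ≈ 33.831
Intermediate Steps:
k(Z, y) = √(-26 + Z)
x = 32 (x = -2*(-16) = 32)
o(L) = 28 (o(L) = -4 + 32 = 28)
k(60, -5 + 5*0) + o(-(-22)*3) = √(-26 + 60) + 28 = √34 + 28 = 28 + √34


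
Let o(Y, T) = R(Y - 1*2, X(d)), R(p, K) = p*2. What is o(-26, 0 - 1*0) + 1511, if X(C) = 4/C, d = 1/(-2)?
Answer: 1455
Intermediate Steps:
d = -½ ≈ -0.50000
R(p, K) = 2*p
o(Y, T) = -4 + 2*Y (o(Y, T) = 2*(Y - 1*2) = 2*(Y - 2) = 2*(-2 + Y) = -4 + 2*Y)
o(-26, 0 - 1*0) + 1511 = (-4 + 2*(-26)) + 1511 = (-4 - 52) + 1511 = -56 + 1511 = 1455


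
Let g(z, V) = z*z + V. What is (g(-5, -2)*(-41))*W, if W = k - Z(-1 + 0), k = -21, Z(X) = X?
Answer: 18860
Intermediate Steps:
g(z, V) = V + z² (g(z, V) = z² + V = V + z²)
W = -20 (W = -21 - (-1 + 0) = -21 - 1*(-1) = -21 + 1 = -20)
(g(-5, -2)*(-41))*W = ((-2 + (-5)²)*(-41))*(-20) = ((-2 + 25)*(-41))*(-20) = (23*(-41))*(-20) = -943*(-20) = 18860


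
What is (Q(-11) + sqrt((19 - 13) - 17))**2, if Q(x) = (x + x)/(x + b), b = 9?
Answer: 110 + 22*I*sqrt(11) ≈ 110.0 + 72.966*I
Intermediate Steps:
Q(x) = 2*x/(9 + x) (Q(x) = (x + x)/(x + 9) = (2*x)/(9 + x) = 2*x/(9 + x))
(Q(-11) + sqrt((19 - 13) - 17))**2 = (2*(-11)/(9 - 11) + sqrt((19 - 13) - 17))**2 = (2*(-11)/(-2) + sqrt(6 - 17))**2 = (2*(-11)*(-1/2) + sqrt(-11))**2 = (11 + I*sqrt(11))**2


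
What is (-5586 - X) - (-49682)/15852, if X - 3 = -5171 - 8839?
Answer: 66769687/7926 ≈ 8424.1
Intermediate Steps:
X = -14007 (X = 3 + (-5171 - 8839) = 3 - 14010 = -14007)
(-5586 - X) - (-49682)/15852 = (-5586 - 1*(-14007)) - (-49682)/15852 = (-5586 + 14007) - (-49682)/15852 = 8421 - 1*(-24841/7926) = 8421 + 24841/7926 = 66769687/7926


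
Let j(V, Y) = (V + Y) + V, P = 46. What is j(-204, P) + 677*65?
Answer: 43643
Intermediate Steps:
j(V, Y) = Y + 2*V
j(-204, P) + 677*65 = (46 + 2*(-204)) + 677*65 = (46 - 408) + 44005 = -362 + 44005 = 43643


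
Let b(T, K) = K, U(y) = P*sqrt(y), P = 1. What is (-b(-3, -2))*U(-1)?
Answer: 2*I ≈ 2.0*I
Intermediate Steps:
U(y) = sqrt(y) (U(y) = 1*sqrt(y) = sqrt(y))
(-b(-3, -2))*U(-1) = (-1*(-2))*sqrt(-1) = 2*I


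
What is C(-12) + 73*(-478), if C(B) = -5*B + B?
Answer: -34846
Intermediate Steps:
C(B) = -4*B
C(-12) + 73*(-478) = -4*(-12) + 73*(-478) = 48 - 34894 = -34846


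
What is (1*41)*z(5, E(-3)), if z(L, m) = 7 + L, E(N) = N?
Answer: 492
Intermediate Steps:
(1*41)*z(5, E(-3)) = (1*41)*(7 + 5) = 41*12 = 492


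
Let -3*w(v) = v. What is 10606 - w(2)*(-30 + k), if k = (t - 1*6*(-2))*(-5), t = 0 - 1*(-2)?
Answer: 31618/3 ≈ 10539.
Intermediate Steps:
w(v) = -v/3
t = 2 (t = 0 + 2 = 2)
k = -70 (k = (2 - 1*6*(-2))*(-5) = (2 - 6*(-2))*(-5) = (2 + 12)*(-5) = 14*(-5) = -70)
10606 - w(2)*(-30 + k) = 10606 - (-1/3*2)*(-30 - 70) = 10606 - (-2)*(-100)/3 = 10606 - 1*200/3 = 10606 - 200/3 = 31618/3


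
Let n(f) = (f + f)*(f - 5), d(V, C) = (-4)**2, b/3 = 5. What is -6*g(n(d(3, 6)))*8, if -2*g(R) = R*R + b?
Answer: 2974056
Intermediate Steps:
b = 15 (b = 3*5 = 15)
d(V, C) = 16
n(f) = 2*f*(-5 + f) (n(f) = (2*f)*(-5 + f) = 2*f*(-5 + f))
g(R) = -15/2 - R**2/2 (g(R) = -(R*R + 15)/2 = -(R**2 + 15)/2 = -(15 + R**2)/2 = -15/2 - R**2/2)
-6*g(n(d(3, 6)))*8 = -6*(-15/2 - 1024*(-5 + 16)**2/2)*8 = -6*(-15/2 - (2*16*11)**2/2)*8 = -6*(-15/2 - 1/2*352**2)*8 = -6*(-15/2 - 1/2*123904)*8 = -6*(-15/2 - 61952)*8 = -6*(-123919/2)*8 = 371757*8 = 2974056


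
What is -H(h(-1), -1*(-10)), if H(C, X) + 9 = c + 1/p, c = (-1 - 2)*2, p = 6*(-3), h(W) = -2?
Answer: 271/18 ≈ 15.056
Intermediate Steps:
p = -18
c = -6 (c = -3*2 = -6)
H(C, X) = -271/18 (H(C, X) = -9 + (-6 + 1/(-18)) = -9 + (-6 - 1/18) = -9 - 109/18 = -271/18)
-H(h(-1), -1*(-10)) = -1*(-271/18) = 271/18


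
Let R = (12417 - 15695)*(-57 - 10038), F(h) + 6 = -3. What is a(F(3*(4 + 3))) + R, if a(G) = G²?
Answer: 33091491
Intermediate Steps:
F(h) = -9 (F(h) = -6 - 3 = -9)
R = 33091410 (R = -3278*(-10095) = 33091410)
a(F(3*(4 + 3))) + R = (-9)² + 33091410 = 81 + 33091410 = 33091491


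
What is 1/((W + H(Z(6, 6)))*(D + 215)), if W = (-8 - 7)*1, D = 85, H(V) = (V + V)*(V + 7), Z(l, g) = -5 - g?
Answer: 1/21900 ≈ 4.5662e-5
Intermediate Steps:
H(V) = 2*V*(7 + V) (H(V) = (2*V)*(7 + V) = 2*V*(7 + V))
W = -15 (W = -15*1 = -15)
1/((W + H(Z(6, 6)))*(D + 215)) = 1/((-15 + 2*(-5 - 1*6)*(7 + (-5 - 1*6)))*(85 + 215)) = 1/((-15 + 2*(-5 - 6)*(7 + (-5 - 6)))*300) = 1/((-15 + 2*(-11)*(7 - 11))*300) = 1/((-15 + 2*(-11)*(-4))*300) = 1/((-15 + 88)*300) = 1/(73*300) = 1/21900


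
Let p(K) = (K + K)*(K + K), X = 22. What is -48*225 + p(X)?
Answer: -8864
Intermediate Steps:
p(K) = 4*K**2 (p(K) = (2*K)*(2*K) = 4*K**2)
-48*225 + p(X) = -48*225 + 4*22**2 = -10800 + 4*484 = -10800 + 1936 = -8864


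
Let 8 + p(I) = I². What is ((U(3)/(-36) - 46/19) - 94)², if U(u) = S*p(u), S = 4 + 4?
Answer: 273108676/29241 ≈ 9339.9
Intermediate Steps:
S = 8
p(I) = -8 + I²
U(u) = -64 + 8*u² (U(u) = 8*(-8 + u²) = -64 + 8*u²)
((U(3)/(-36) - 46/19) - 94)² = (((-64 + 8*3²)/(-36) - 46/19) - 94)² = (((-64 + 8*9)*(-1/36) - 46*1/19) - 94)² = (((-64 + 72)*(-1/36) - 46/19) - 94)² = ((8*(-1/36) - 46/19) - 94)² = ((-2/9 - 46/19) - 94)² = (-452/171 - 94)² = (-16526/171)² = 273108676/29241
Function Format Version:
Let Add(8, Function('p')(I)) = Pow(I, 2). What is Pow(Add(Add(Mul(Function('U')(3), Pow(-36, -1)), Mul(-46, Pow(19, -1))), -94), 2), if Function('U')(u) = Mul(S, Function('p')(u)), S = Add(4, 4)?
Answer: Rational(273108676, 29241) ≈ 9339.9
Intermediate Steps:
S = 8
Function('p')(I) = Add(-8, Pow(I, 2))
Function('U')(u) = Add(-64, Mul(8, Pow(u, 2))) (Function('U')(u) = Mul(8, Add(-8, Pow(u, 2))) = Add(-64, Mul(8, Pow(u, 2))))
Pow(Add(Add(Mul(Function('U')(3), Pow(-36, -1)), Mul(-46, Pow(19, -1))), -94), 2) = Pow(Add(Add(Mul(Add(-64, Mul(8, Pow(3, 2))), Pow(-36, -1)), Mul(-46, Pow(19, -1))), -94), 2) = Pow(Add(Add(Mul(Add(-64, Mul(8, 9)), Rational(-1, 36)), Mul(-46, Rational(1, 19))), -94), 2) = Pow(Add(Add(Mul(Add(-64, 72), Rational(-1, 36)), Rational(-46, 19)), -94), 2) = Pow(Add(Add(Mul(8, Rational(-1, 36)), Rational(-46, 19)), -94), 2) = Pow(Add(Add(Rational(-2, 9), Rational(-46, 19)), -94), 2) = Pow(Add(Rational(-452, 171), -94), 2) = Pow(Rational(-16526, 171), 2) = Rational(273108676, 29241)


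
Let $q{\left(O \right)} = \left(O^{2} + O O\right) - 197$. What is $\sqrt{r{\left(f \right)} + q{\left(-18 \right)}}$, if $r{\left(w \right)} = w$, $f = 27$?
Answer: $\sqrt{478} \approx 21.863$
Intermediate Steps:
$q{\left(O \right)} = -197 + 2 O^{2}$ ($q{\left(O \right)} = \left(O^{2} + O^{2}\right) - 197 = 2 O^{2} - 197 = -197 + 2 O^{2}$)
$\sqrt{r{\left(f \right)} + q{\left(-18 \right)}} = \sqrt{27 - \left(197 - 2 \left(-18\right)^{2}\right)} = \sqrt{27 + \left(-197 + 2 \cdot 324\right)} = \sqrt{27 + \left(-197 + 648\right)} = \sqrt{27 + 451} = \sqrt{478}$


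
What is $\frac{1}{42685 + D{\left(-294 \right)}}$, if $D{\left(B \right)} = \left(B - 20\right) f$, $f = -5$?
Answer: $\frac{1}{44255} \approx 2.2596 \cdot 10^{-5}$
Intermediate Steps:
$D{\left(B \right)} = 100 - 5 B$ ($D{\left(B \right)} = \left(B - 20\right) \left(-5\right) = \left(-20 + B\right) \left(-5\right) = 100 - 5 B$)
$\frac{1}{42685 + D{\left(-294 \right)}} = \frac{1}{42685 + \left(100 - -1470\right)} = \frac{1}{42685 + \left(100 + 1470\right)} = \frac{1}{42685 + 1570} = \frac{1}{44255}$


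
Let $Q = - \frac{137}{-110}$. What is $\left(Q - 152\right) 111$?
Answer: $- \frac{1840713}{110} \approx -16734.0$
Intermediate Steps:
$Q = \frac{137}{110}$ ($Q = \left(-137\right) \left(- \frac{1}{110}\right) = \frac{137}{110} \approx 1.2455$)
$\left(Q - 152\right) 111 = \left(\frac{137}{110} - 152\right) 111 = \left(- \frac{16583}{110}\right) 111 = - \frac{1840713}{110}$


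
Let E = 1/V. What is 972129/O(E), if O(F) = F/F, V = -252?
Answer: 972129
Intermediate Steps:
E = -1/252 (E = 1/(-252) = -1/252 ≈ -0.0039683)
O(F) = 1
972129/O(E) = 972129/1 = 972129*1 = 972129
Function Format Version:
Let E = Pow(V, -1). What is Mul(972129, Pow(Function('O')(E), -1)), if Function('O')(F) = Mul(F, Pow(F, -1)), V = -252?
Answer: 972129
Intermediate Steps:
E = Rational(-1, 252) (E = Pow(-252, -1) = Rational(-1, 252) ≈ -0.0039683)
Function('O')(F) = 1
Mul(972129, Pow(Function('O')(E), -1)) = Mul(972129, Pow(1, -1)) = Mul(972129, 1) = 972129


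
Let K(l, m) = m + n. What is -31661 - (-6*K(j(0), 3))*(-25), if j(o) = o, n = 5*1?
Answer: -32861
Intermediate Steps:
n = 5
K(l, m) = 5 + m (K(l, m) = m + 5 = 5 + m)
-31661 - (-6*K(j(0), 3))*(-25) = -31661 - (-6*(5 + 3))*(-25) = -31661 - (-6*8)*(-25) = -31661 - (-48)*(-25) = -31661 - 1*1200 = -31661 - 1200 = -32861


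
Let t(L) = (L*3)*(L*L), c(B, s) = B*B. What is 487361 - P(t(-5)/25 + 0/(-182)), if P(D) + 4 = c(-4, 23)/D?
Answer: 7310491/15 ≈ 4.8737e+5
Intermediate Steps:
c(B, s) = B**2
t(L) = 3*L**3 (t(L) = (3*L)*L**2 = 3*L**3)
P(D) = -4 + 16/D (P(D) = -4 + (-4)**2/D = -4 + 16/D)
487361 - P(t(-5)/25 + 0/(-182)) = 487361 - (-4 + 16/((3*(-5)**3)/25 + 0/(-182))) = 487361 - (-4 + 16/((3*(-125))*(1/25) + 0*(-1/182))) = 487361 - (-4 + 16/(-375*1/25 + 0)) = 487361 - (-4 + 16/(-15 + 0)) = 487361 - (-4 + 16/(-15)) = 487361 - (-4 + 16*(-1/15)) = 487361 - (-4 - 16/15) = 487361 - 1*(-76/15) = 487361 + 76/15 = 7310491/15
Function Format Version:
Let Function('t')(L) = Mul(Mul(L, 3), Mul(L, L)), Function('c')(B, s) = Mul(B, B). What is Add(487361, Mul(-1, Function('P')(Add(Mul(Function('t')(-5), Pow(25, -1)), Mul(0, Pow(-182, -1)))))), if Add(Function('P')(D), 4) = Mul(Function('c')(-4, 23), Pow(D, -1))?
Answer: Rational(7310491, 15) ≈ 4.8737e+5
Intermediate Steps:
Function('c')(B, s) = Pow(B, 2)
Function('t')(L) = Mul(3, Pow(L, 3)) (Function('t')(L) = Mul(Mul(3, L), Pow(L, 2)) = Mul(3, Pow(L, 3)))
Function('P')(D) = Add(-4, Mul(16, Pow(D, -1))) (Function('P')(D) = Add(-4, Mul(Pow(-4, 2), Pow(D, -1))) = Add(-4, Mul(16, Pow(D, -1))))
Add(487361, Mul(-1, Function('P')(Add(Mul(Function('t')(-5), Pow(25, -1)), Mul(0, Pow(-182, -1)))))) = Add(487361, Mul(-1, Add(-4, Mul(16, Pow(Add(Mul(Mul(3, Pow(-5, 3)), Pow(25, -1)), Mul(0, Pow(-182, -1))), -1))))) = Add(487361, Mul(-1, Add(-4, Mul(16, Pow(Add(Mul(Mul(3, -125), Rational(1, 25)), Mul(0, Rational(-1, 182))), -1))))) = Add(487361, Mul(-1, Add(-4, Mul(16, Pow(Add(Mul(-375, Rational(1, 25)), 0), -1))))) = Add(487361, Mul(-1, Add(-4, Mul(16, Pow(Add(-15, 0), -1))))) = Add(487361, Mul(-1, Add(-4, Mul(16, Pow(-15, -1))))) = Add(487361, Mul(-1, Add(-4, Mul(16, Rational(-1, 15))))) = Add(487361, Mul(-1, Add(-4, Rational(-16, 15)))) = Add(487361, Mul(-1, Rational(-76, 15))) = Add(487361, Rational(76, 15)) = Rational(7310491, 15)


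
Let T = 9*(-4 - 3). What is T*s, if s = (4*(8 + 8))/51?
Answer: -1344/17 ≈ -79.059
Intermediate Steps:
T = -63 (T = 9*(-7) = -63)
s = 64/51 (s = (4*16)*(1/51) = 64*(1/51) = 64/51 ≈ 1.2549)
T*s = -63*64/51 = -1344/17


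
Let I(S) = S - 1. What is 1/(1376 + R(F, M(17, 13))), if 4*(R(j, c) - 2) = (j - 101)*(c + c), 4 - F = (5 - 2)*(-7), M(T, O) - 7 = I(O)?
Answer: 1/656 ≈ 0.0015244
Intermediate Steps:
I(S) = -1 + S
M(T, O) = 6 + O (M(T, O) = 7 + (-1 + O) = 6 + O)
F = 25 (F = 4 - (5 - 2)*(-7) = 4 - 3*(-7) = 4 - 1*(-21) = 4 + 21 = 25)
R(j, c) = 2 + c*(-101 + j)/2 (R(j, c) = 2 + ((j - 101)*(c + c))/4 = 2 + ((-101 + j)*(2*c))/4 = 2 + (2*c*(-101 + j))/4 = 2 + c*(-101 + j)/2)
1/(1376 + R(F, M(17, 13))) = 1/(1376 + (2 - 101*(6 + 13)/2 + (1/2)*(6 + 13)*25)) = 1/(1376 + (2 - 101/2*19 + (1/2)*19*25)) = 1/(1376 + (2 - 1919/2 + 475/2)) = 1/(1376 - 720) = 1/656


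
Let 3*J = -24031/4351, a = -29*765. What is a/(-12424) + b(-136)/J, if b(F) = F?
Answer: 22588311927/298561144 ≈ 75.657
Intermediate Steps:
a = -22185
J = -24031/13053 (J = (-24031/4351)/3 = (-24031*1/4351)/3 = (1/3)*(-24031/4351) = -24031/13053 ≈ -1.8410)
a/(-12424) + b(-136)/J = -22185/(-12424) - 136/(-24031/13053) = -22185*(-1/12424) - 136*(-13053/24031) = 22185/12424 + 1775208/24031 = 22588311927/298561144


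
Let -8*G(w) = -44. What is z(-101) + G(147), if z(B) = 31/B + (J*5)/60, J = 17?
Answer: 8011/1212 ≈ 6.6097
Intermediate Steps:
G(w) = 11/2 (G(w) = -⅛*(-44) = 11/2)
z(B) = 17/12 + 31/B (z(B) = 31/B + (17*5)/60 = 31/B + 85*(1/60) = 31/B + 17/12 = 17/12 + 31/B)
z(-101) + G(147) = (17/12 + 31/(-101)) + 11/2 = (17/12 + 31*(-1/101)) + 11/2 = (17/12 - 31/101) + 11/2 = 1345/1212 + 11/2 = 8011/1212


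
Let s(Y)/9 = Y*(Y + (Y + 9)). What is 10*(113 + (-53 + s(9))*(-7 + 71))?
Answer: 1366890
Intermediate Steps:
s(Y) = 9*Y*(9 + 2*Y) (s(Y) = 9*(Y*(Y + (Y + 9))) = 9*(Y*(Y + (9 + Y))) = 9*(Y*(9 + 2*Y)) = 9*Y*(9 + 2*Y))
10*(113 + (-53 + s(9))*(-7 + 71)) = 10*(113 + (-53 + 9*9*(9 + 2*9))*(-7 + 71)) = 10*(113 + (-53 + 9*9*(9 + 18))*64) = 10*(113 + (-53 + 9*9*27)*64) = 10*(113 + (-53 + 2187)*64) = 10*(113 + 2134*64) = 10*(113 + 136576) = 10*136689 = 1366890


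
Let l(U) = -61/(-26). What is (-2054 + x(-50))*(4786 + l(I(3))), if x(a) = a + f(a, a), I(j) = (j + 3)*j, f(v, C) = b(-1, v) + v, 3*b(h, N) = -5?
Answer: -268374033/26 ≈ -1.0322e+7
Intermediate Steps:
b(h, N) = -5/3 (b(h, N) = (⅓)*(-5) = -5/3)
f(v, C) = -5/3 + v
I(j) = j*(3 + j) (I(j) = (3 + j)*j = j*(3 + j))
x(a) = -5/3 + 2*a (x(a) = a + (-5/3 + a) = -5/3 + 2*a)
l(U) = 61/26 (l(U) = -61*(-1/26) = 61/26)
(-2054 + x(-50))*(4786 + l(I(3))) = (-2054 + (-5/3 + 2*(-50)))*(4786 + 61/26) = (-2054 + (-5/3 - 100))*(124497/26) = (-2054 - 305/3)*(124497/26) = -6467/3*124497/26 = -268374033/26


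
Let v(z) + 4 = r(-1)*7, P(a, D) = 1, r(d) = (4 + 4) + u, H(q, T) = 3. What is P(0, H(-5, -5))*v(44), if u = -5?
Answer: 17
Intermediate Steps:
r(d) = 3 (r(d) = (4 + 4) - 5 = 8 - 5 = 3)
v(z) = 17 (v(z) = -4 + 3*7 = -4 + 21 = 17)
P(0, H(-5, -5))*v(44) = 1*17 = 17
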